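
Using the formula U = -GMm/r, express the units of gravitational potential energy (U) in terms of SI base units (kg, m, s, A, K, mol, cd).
Units of each symbol in U = -GMm/r:
  G (gravitational constant): m³/(kg·s²)
  M (mass): kg
  m (mass): kg
  r (distance): m  → in the denominator, contributes 1/m
  The minus sign does not affect the units.

Multiplying the contributions: [m³/(kg·s²)] · [kg] · [kg] · [1/m]
Adding exponents of each base unit: kg: 1, m: 2, s: -2
SI base units of gravitational potential energy: kg·m²/s²

Answer: kg·m²/s²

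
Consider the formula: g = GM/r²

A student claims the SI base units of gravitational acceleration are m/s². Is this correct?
Units of each symbol in g = GM/r²:
  G (gravitational constant): m³/(kg·s²)
  M (mass): kg
  r (distance): m  → to the power 2 in the denominator, contributes 1/m²

Multiplying the contributions: [m³/(kg·s²)] · [kg] · [1/m²]
Adding exponents of each base unit: m: 1, s: -2
SI base units of gravitational acceleration: m/s²

The claimed units m/s² match the derived units, so the claim is correct.

Answer: Yes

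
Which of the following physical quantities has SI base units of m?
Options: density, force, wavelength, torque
Checking the SI base units of each option:
  density (ρ = m/V): kg/m³  ✗
  force (F = ma): kg·m/s²  ✗
  wavelength (λ = v/f): m  ✓ matches
  torque (τ = Fr): kg·m²/s²  ✗

Only wavelength has units m.

Answer: wavelength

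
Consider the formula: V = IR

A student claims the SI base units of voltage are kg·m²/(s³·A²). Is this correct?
Units of each symbol in V = IR:
  I (current): A
  R (resistance, in ohms): kg·m²/(s³·A²)

Multiplying the contributions: [A] · [kg·m²/(s³·A²)]
Adding exponents of each base unit: kg: 1, m: 2, s: -3, A: -1
SI base units of voltage: kg·m²/(s³·A)

The claimed units kg·m²/(s³·A²) (exponents kg: 1, m: 2, s: -3, A: -2) do not match the derived units kg·m²/(s³·A) (exponents kg: 1, m: 2, s: -3, A: -1), so the claim is incorrect.

Answer: No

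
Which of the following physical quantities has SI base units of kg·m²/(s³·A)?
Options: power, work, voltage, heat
Checking the SI base units of each option:
  power (P = W/t): kg·m²/s³  ✗
  work (W = Fd): kg·m²/s²  ✗
  voltage (V = IR): kg·m²/(s³·A)  ✓ matches
  heat (Q = mcΔT): kg·m²/s²  ✗

Only voltage has units kg·m²/(s³·A).

Answer: voltage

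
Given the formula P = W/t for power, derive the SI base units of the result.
Units of each symbol in P = W/t:
  W (work): kg·m²/s²
  t (time): s  → in the denominator, contributes 1/s

Multiplying the contributions: [kg·m²/s²] · [1/s]
Adding exponents of each base unit: kg: 1, m: 2, s: -3
SI base units of power: kg·m²/s³

Answer: kg·m²/s³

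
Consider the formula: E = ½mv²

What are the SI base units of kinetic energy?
Units of each symbol in E = ½mv²:
  m (mass): kg
  v (speed): m/s  → to the power 2, contributes m²/s²
  The factor ½ is dimensionless.

Multiplying the contributions: [kg] · [m²/s²]
Adding exponents of each base unit: kg: 1, m: 2, s: -2
SI base units of kinetic energy: kg·m²/s²

Answer: kg·m²/s²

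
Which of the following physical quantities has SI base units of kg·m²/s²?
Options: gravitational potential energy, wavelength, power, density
Checking the SI base units of each option:
  gravitational potential energy (U = -GMm/r): kg·m²/s²  ✓ matches
  wavelength (λ = v/f): m  ✗
  power (P = W/t): kg·m²/s³  ✗
  density (ρ = m/V): kg/m³  ✗

Only gravitational potential energy has units kg·m²/s².

Answer: gravitational potential energy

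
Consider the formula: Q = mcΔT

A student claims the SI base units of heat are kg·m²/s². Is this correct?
Units of each symbol in Q = mcΔT:
  m (mass): kg
  c (specific heat capacity, in J/(kg·K)): m²/(s²·K)
  ΔT (temperature change): K

Multiplying the contributions: [kg] · [m²/(s²·K)] · [K]
Adding exponents of each base unit: kg: 1, m: 2, s: -2
SI base units of heat: kg·m²/s²

The claimed units kg·m²/s² match the derived units, so the claim is correct.

Answer: Yes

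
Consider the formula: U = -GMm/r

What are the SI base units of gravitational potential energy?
Units of each symbol in U = -GMm/r:
  G (gravitational constant): m³/(kg·s²)
  M (mass): kg
  m (mass): kg
  r (distance): m  → in the denominator, contributes 1/m
  The minus sign does not affect the units.

Multiplying the contributions: [m³/(kg·s²)] · [kg] · [kg] · [1/m]
Adding exponents of each base unit: kg: 1, m: 2, s: -2
SI base units of gravitational potential energy: kg·m²/s²

Answer: kg·m²/s²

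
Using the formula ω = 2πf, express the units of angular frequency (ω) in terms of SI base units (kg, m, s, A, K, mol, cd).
Units of each symbol in ω = 2πf:
  f (frequency): 1/s
  The factor 2π is dimensionless.

Multiplying the contributions: [1/s]
Adding exponents of each base unit: s: -1
SI base units of angular frequency: 1/s

Answer: 1/s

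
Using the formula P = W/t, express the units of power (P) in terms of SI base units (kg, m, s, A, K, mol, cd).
Units of each symbol in P = W/t:
  W (work): kg·m²/s²
  t (time): s  → in the denominator, contributes 1/s

Multiplying the contributions: [kg·m²/s²] · [1/s]
Adding exponents of each base unit: kg: 1, m: 2, s: -3
SI base units of power: kg·m²/s³

Answer: kg·m²/s³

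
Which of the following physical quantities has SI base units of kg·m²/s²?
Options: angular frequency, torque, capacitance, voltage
Checking the SI base units of each option:
  angular frequency (ω = 2πf): 1/s  ✗
  torque (τ = Fr): kg·m²/s²  ✓ matches
  capacitance (C = Q/V): s⁴·A²/(kg·m²)  ✗
  voltage (V = IR): kg·m²/(s³·A)  ✗

Only torque has units kg·m²/s².

Answer: torque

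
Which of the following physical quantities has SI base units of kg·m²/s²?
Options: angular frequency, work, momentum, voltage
Checking the SI base units of each option:
  angular frequency (ω = 2πf): 1/s  ✗
  work (W = Fd): kg·m²/s²  ✓ matches
  momentum (p = mv): kg·m/s  ✗
  voltage (V = IR): kg·m²/(s³·A)  ✗

Only work has units kg·m²/s².

Answer: work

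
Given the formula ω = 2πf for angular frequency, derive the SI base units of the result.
Units of each symbol in ω = 2πf:
  f (frequency): 1/s
  The factor 2π is dimensionless.

Multiplying the contributions: [1/s]
Adding exponents of each base unit: s: -1
SI base units of angular frequency: 1/s

Answer: 1/s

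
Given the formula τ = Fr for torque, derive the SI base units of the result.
Units of each symbol in τ = Fr:
  F (force): kg·m/s²
  r (lever arm): m

Multiplying the contributions: [kg·m/s²] · [m]
Adding exponents of each base unit: kg: 1, m: 2, s: -2
SI base units of torque: kg·m²/s²

Answer: kg·m²/s²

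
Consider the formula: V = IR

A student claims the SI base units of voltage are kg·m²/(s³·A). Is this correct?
Units of each symbol in V = IR:
  I (current): A
  R (resistance, in ohms): kg·m²/(s³·A²)

Multiplying the contributions: [A] · [kg·m²/(s³·A²)]
Adding exponents of each base unit: kg: 1, m: 2, s: -3, A: -1
SI base units of voltage: kg·m²/(s³·A)

The claimed units kg·m²/(s³·A) match the derived units, so the claim is correct.

Answer: Yes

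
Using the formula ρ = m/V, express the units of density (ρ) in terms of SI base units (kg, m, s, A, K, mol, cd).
Units of each symbol in ρ = m/V:
  m (mass): kg
  V (volume): m³  → in the denominator, contributes 1/m³

Multiplying the contributions: [kg] · [1/m³]
Adding exponents of each base unit: kg: 1, m: -3
SI base units of density: kg/m³

Answer: kg/m³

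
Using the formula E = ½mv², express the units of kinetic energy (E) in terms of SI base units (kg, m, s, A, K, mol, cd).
Units of each symbol in E = ½mv²:
  m (mass): kg
  v (speed): m/s  → to the power 2, contributes m²/s²
  The factor ½ is dimensionless.

Multiplying the contributions: [kg] · [m²/s²]
Adding exponents of each base unit: kg: 1, m: 2, s: -2
SI base units of kinetic energy: kg·m²/s²

Answer: kg·m²/s²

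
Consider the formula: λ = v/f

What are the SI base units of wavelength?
Units of each symbol in λ = v/f:
  v (wave speed): m/s
  f (frequency): 1/s  → in the denominator, contributes s

Multiplying the contributions: [m/s] · [s]
Adding exponents of each base unit: m: 1
SI base units of wavelength: m

Answer: m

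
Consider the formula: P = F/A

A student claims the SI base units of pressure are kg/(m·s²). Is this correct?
Units of each symbol in P = F/A:
  F (force): kg·m/s²
  A (area): m²  → in the denominator, contributes 1/m²

Multiplying the contributions: [kg·m/s²] · [1/m²]
Adding exponents of each base unit: kg: 1, m: -1, s: -2
SI base units of pressure: kg/(m·s²)

The claimed units kg/(m·s²) match the derived units, so the claim is correct.

Answer: Yes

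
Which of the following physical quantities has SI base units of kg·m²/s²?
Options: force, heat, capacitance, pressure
Checking the SI base units of each option:
  force (F = ma): kg·m/s²  ✗
  heat (Q = mcΔT): kg·m²/s²  ✓ matches
  capacitance (C = Q/V): s⁴·A²/(kg·m²)  ✗
  pressure (P = F/A): kg/(m·s²)  ✗

Only heat has units kg·m²/s².

Answer: heat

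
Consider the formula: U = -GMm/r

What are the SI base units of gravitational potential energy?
Units of each symbol in U = -GMm/r:
  G (gravitational constant): m³/(kg·s²)
  M (mass): kg
  m (mass): kg
  r (distance): m  → in the denominator, contributes 1/m
  The minus sign does not affect the units.

Multiplying the contributions: [m³/(kg·s²)] · [kg] · [kg] · [1/m]
Adding exponents of each base unit: kg: 1, m: 2, s: -2
SI base units of gravitational potential energy: kg·m²/s²

Answer: kg·m²/s²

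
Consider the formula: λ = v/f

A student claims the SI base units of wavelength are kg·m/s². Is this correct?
Units of each symbol in λ = v/f:
  v (wave speed): m/s
  f (frequency): 1/s  → in the denominator, contributes s

Multiplying the contributions: [m/s] · [s]
Adding exponents of each base unit: m: 1
SI base units of wavelength: m

The claimed units kg·m/s² (exponents kg: 1, m: 1, s: -2) do not match the derived units m (exponents m: 1), so the claim is incorrect.

Answer: No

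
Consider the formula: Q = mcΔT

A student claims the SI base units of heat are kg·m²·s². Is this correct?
Units of each symbol in Q = mcΔT:
  m (mass): kg
  c (specific heat capacity, in J/(kg·K)): m²/(s²·K)
  ΔT (temperature change): K

Multiplying the contributions: [kg] · [m²/(s²·K)] · [K]
Adding exponents of each base unit: kg: 1, m: 2, s: -2
SI base units of heat: kg·m²/s²

The claimed units kg·m²·s² (exponents kg: 1, m: 2, s: 2) do not match the derived units kg·m²/s² (exponents kg: 1, m: 2, s: -2), so the claim is incorrect.

Answer: No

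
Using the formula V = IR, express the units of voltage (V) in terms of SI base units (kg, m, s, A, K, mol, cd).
Units of each symbol in V = IR:
  I (current): A
  R (resistance, in ohms): kg·m²/(s³·A²)

Multiplying the contributions: [A] · [kg·m²/(s³·A²)]
Adding exponents of each base unit: kg: 1, m: 2, s: -3, A: -1
SI base units of voltage: kg·m²/(s³·A)

Answer: kg·m²/(s³·A)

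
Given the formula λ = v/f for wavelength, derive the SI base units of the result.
Units of each symbol in λ = v/f:
  v (wave speed): m/s
  f (frequency): 1/s  → in the denominator, contributes s

Multiplying the contributions: [m/s] · [s]
Adding exponents of each base unit: m: 1
SI base units of wavelength: m

Answer: m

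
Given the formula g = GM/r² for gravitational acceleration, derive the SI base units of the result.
Units of each symbol in g = GM/r²:
  G (gravitational constant): m³/(kg·s²)
  M (mass): kg
  r (distance): m  → to the power 2 in the denominator, contributes 1/m²

Multiplying the contributions: [m³/(kg·s²)] · [kg] · [1/m²]
Adding exponents of each base unit: m: 1, s: -2
SI base units of gravitational acceleration: m/s²

Answer: m/s²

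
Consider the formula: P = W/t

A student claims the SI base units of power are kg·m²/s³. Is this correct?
Units of each symbol in P = W/t:
  W (work): kg·m²/s²
  t (time): s  → in the denominator, contributes 1/s

Multiplying the contributions: [kg·m²/s²] · [1/s]
Adding exponents of each base unit: kg: 1, m: 2, s: -3
SI base units of power: kg·m²/s³

The claimed units kg·m²/s³ match the derived units, so the claim is correct.

Answer: Yes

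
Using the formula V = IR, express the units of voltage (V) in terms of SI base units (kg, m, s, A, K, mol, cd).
Units of each symbol in V = IR:
  I (current): A
  R (resistance, in ohms): kg·m²/(s³·A²)

Multiplying the contributions: [A] · [kg·m²/(s³·A²)]
Adding exponents of each base unit: kg: 1, m: 2, s: -3, A: -1
SI base units of voltage: kg·m²/(s³·A)

Answer: kg·m²/(s³·A)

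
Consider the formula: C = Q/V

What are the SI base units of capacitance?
Units of each symbol in C = Q/V:
  Q (charge, in coulombs): s·A
  V (voltage, in volts): kg·m²/(s³·A)  → in the denominator, contributes s³·A/(kg·m²)

Multiplying the contributions: [s·A] · [s³·A/(kg·m²)]
Adding exponents of each base unit: kg: -1, m: -2, s: 4, A: 2
SI base units of capacitance: s⁴·A²/(kg·m²)

Answer: s⁴·A²/(kg·m²)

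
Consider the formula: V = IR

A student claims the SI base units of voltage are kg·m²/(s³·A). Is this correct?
Units of each symbol in V = IR:
  I (current): A
  R (resistance, in ohms): kg·m²/(s³·A²)

Multiplying the contributions: [A] · [kg·m²/(s³·A²)]
Adding exponents of each base unit: kg: 1, m: 2, s: -3, A: -1
SI base units of voltage: kg·m²/(s³·A)

The claimed units kg·m²/(s³·A) match the derived units, so the claim is correct.

Answer: Yes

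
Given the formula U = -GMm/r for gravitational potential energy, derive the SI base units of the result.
Units of each symbol in U = -GMm/r:
  G (gravitational constant): m³/(kg·s²)
  M (mass): kg
  m (mass): kg
  r (distance): m  → in the denominator, contributes 1/m
  The minus sign does not affect the units.

Multiplying the contributions: [m³/(kg·s²)] · [kg] · [kg] · [1/m]
Adding exponents of each base unit: kg: 1, m: 2, s: -2
SI base units of gravitational potential energy: kg·m²/s²

Answer: kg·m²/s²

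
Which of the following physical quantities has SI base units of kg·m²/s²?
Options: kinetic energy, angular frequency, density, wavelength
Checking the SI base units of each option:
  kinetic energy (E = ½mv²): kg·m²/s²  ✓ matches
  angular frequency (ω = 2πf): 1/s  ✗
  density (ρ = m/V): kg/m³  ✗
  wavelength (λ = v/f): m  ✗

Only kinetic energy has units kg·m²/s².

Answer: kinetic energy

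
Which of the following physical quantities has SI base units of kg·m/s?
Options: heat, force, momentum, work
Checking the SI base units of each option:
  heat (Q = mcΔT): kg·m²/s²  ✗
  force (F = ma): kg·m/s²  ✗
  momentum (p = mv): kg·m/s  ✓ matches
  work (W = Fd): kg·m²/s²  ✗

Only momentum has units kg·m/s.

Answer: momentum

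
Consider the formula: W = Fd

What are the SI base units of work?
Units of each symbol in W = Fd:
  F (force): kg·m/s²
  d (displacement): m

Multiplying the contributions: [kg·m/s²] · [m]
Adding exponents of each base unit: kg: 1, m: 2, s: -2
SI base units of work: kg·m²/s²

Answer: kg·m²/s²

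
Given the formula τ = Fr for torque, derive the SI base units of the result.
Units of each symbol in τ = Fr:
  F (force): kg·m/s²
  r (lever arm): m

Multiplying the contributions: [kg·m/s²] · [m]
Adding exponents of each base unit: kg: 1, m: 2, s: -2
SI base units of torque: kg·m²/s²

Answer: kg·m²/s²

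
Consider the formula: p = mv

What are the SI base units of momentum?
Units of each symbol in p = mv:
  m (mass): kg
  v (velocity): m/s

Multiplying the contributions: [kg] · [m/s]
Adding exponents of each base unit: kg: 1, m: 1, s: -1
SI base units of momentum: kg·m/s

Answer: kg·m/s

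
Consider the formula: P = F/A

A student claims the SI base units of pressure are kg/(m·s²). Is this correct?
Units of each symbol in P = F/A:
  F (force): kg·m/s²
  A (area): m²  → in the denominator, contributes 1/m²

Multiplying the contributions: [kg·m/s²] · [1/m²]
Adding exponents of each base unit: kg: 1, m: -1, s: -2
SI base units of pressure: kg/(m·s²)

The claimed units kg/(m·s²) match the derived units, so the claim is correct.

Answer: Yes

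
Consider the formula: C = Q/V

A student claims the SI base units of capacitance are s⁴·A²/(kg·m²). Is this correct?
Units of each symbol in C = Q/V:
  Q (charge, in coulombs): s·A
  V (voltage, in volts): kg·m²/(s³·A)  → in the denominator, contributes s³·A/(kg·m²)

Multiplying the contributions: [s·A] · [s³·A/(kg·m²)]
Adding exponents of each base unit: kg: -1, m: -2, s: 4, A: 2
SI base units of capacitance: s⁴·A²/(kg·m²)

The claimed units s⁴·A²/(kg·m²) match the derived units, so the claim is correct.

Answer: Yes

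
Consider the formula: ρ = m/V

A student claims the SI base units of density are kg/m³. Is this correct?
Units of each symbol in ρ = m/V:
  m (mass): kg
  V (volume): m³  → in the denominator, contributes 1/m³

Multiplying the contributions: [kg] · [1/m³]
Adding exponents of each base unit: kg: 1, m: -3
SI base units of density: kg/m³

The claimed units kg/m³ match the derived units, so the claim is correct.

Answer: Yes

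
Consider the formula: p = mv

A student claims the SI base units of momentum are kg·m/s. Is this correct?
Units of each symbol in p = mv:
  m (mass): kg
  v (velocity): m/s

Multiplying the contributions: [kg] · [m/s]
Adding exponents of each base unit: kg: 1, m: 1, s: -1
SI base units of momentum: kg·m/s

The claimed units kg·m/s match the derived units, so the claim is correct.

Answer: Yes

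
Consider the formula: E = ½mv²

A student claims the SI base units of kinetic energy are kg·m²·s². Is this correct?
Units of each symbol in E = ½mv²:
  m (mass): kg
  v (speed): m/s  → to the power 2, contributes m²/s²
  The factor ½ is dimensionless.

Multiplying the contributions: [kg] · [m²/s²]
Adding exponents of each base unit: kg: 1, m: 2, s: -2
SI base units of kinetic energy: kg·m²/s²

The claimed units kg·m²·s² (exponents kg: 1, m: 2, s: 2) do not match the derived units kg·m²/s² (exponents kg: 1, m: 2, s: -2), so the claim is incorrect.

Answer: No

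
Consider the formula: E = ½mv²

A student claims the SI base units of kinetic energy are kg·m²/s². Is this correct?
Units of each symbol in E = ½mv²:
  m (mass): kg
  v (speed): m/s  → to the power 2, contributes m²/s²
  The factor ½ is dimensionless.

Multiplying the contributions: [kg] · [m²/s²]
Adding exponents of each base unit: kg: 1, m: 2, s: -2
SI base units of kinetic energy: kg·m²/s²

The claimed units kg·m²/s² match the derived units, so the claim is correct.

Answer: Yes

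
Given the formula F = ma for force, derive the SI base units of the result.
Units of each symbol in F = ma:
  m (mass): kg
  a (acceleration): m/s²

Multiplying the contributions: [kg] · [m/s²]
Adding exponents of each base unit: kg: 1, m: 1, s: -2
SI base units of force: kg·m/s²

Answer: kg·m/s²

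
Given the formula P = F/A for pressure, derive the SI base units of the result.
Units of each symbol in P = F/A:
  F (force): kg·m/s²
  A (area): m²  → in the denominator, contributes 1/m²

Multiplying the contributions: [kg·m/s²] · [1/m²]
Adding exponents of each base unit: kg: 1, m: -1, s: -2
SI base units of pressure: kg/(m·s²)

Answer: kg/(m·s²)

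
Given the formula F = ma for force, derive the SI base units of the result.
Units of each symbol in F = ma:
  m (mass): kg
  a (acceleration): m/s²

Multiplying the contributions: [kg] · [m/s²]
Adding exponents of each base unit: kg: 1, m: 1, s: -2
SI base units of force: kg·m/s²

Answer: kg·m/s²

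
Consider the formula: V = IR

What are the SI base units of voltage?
Units of each symbol in V = IR:
  I (current): A
  R (resistance, in ohms): kg·m²/(s³·A²)

Multiplying the contributions: [A] · [kg·m²/(s³·A²)]
Adding exponents of each base unit: kg: 1, m: 2, s: -3, A: -1
SI base units of voltage: kg·m²/(s³·A)

Answer: kg·m²/(s³·A)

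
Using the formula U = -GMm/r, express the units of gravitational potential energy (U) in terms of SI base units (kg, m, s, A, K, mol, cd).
Units of each symbol in U = -GMm/r:
  G (gravitational constant): m³/(kg·s²)
  M (mass): kg
  m (mass): kg
  r (distance): m  → in the denominator, contributes 1/m
  The minus sign does not affect the units.

Multiplying the contributions: [m³/(kg·s²)] · [kg] · [kg] · [1/m]
Adding exponents of each base unit: kg: 1, m: 2, s: -2
SI base units of gravitational potential energy: kg·m²/s²

Answer: kg·m²/s²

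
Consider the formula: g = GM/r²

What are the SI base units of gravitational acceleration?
Units of each symbol in g = GM/r²:
  G (gravitational constant): m³/(kg·s²)
  M (mass): kg
  r (distance): m  → to the power 2 in the denominator, contributes 1/m²

Multiplying the contributions: [m³/(kg·s²)] · [kg] · [1/m²]
Adding exponents of each base unit: m: 1, s: -2
SI base units of gravitational acceleration: m/s²

Answer: m/s²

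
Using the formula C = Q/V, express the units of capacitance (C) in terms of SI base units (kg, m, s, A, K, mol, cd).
Units of each symbol in C = Q/V:
  Q (charge, in coulombs): s·A
  V (voltage, in volts): kg·m²/(s³·A)  → in the denominator, contributes s³·A/(kg·m²)

Multiplying the contributions: [s·A] · [s³·A/(kg·m²)]
Adding exponents of each base unit: kg: -1, m: -2, s: 4, A: 2
SI base units of capacitance: s⁴·A²/(kg·m²)

Answer: s⁴·A²/(kg·m²)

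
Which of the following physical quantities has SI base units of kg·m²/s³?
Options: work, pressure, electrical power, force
Checking the SI base units of each option:
  work (W = Fd): kg·m²/s²  ✗
  pressure (P = F/A): kg/(m·s²)  ✗
  electrical power (P = IV): kg·m²/s³  ✓ matches
  force (F = ma): kg·m/s²  ✗

Only electrical power has units kg·m²/s³.

Answer: electrical power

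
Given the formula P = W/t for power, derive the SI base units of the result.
Units of each symbol in P = W/t:
  W (work): kg·m²/s²
  t (time): s  → in the denominator, contributes 1/s

Multiplying the contributions: [kg·m²/s²] · [1/s]
Adding exponents of each base unit: kg: 1, m: 2, s: -3
SI base units of power: kg·m²/s³

Answer: kg·m²/s³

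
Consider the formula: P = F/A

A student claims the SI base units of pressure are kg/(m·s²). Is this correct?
Units of each symbol in P = F/A:
  F (force): kg·m/s²
  A (area): m²  → in the denominator, contributes 1/m²

Multiplying the contributions: [kg·m/s²] · [1/m²]
Adding exponents of each base unit: kg: 1, m: -1, s: -2
SI base units of pressure: kg/(m·s²)

The claimed units kg/(m·s²) match the derived units, so the claim is correct.

Answer: Yes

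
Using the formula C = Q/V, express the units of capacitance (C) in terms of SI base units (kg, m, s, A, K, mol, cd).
Units of each symbol in C = Q/V:
  Q (charge, in coulombs): s·A
  V (voltage, in volts): kg·m²/(s³·A)  → in the denominator, contributes s³·A/(kg·m²)

Multiplying the contributions: [s·A] · [s³·A/(kg·m²)]
Adding exponents of each base unit: kg: -1, m: -2, s: 4, A: 2
SI base units of capacitance: s⁴·A²/(kg·m²)

Answer: s⁴·A²/(kg·m²)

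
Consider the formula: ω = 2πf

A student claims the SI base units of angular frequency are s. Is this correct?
Units of each symbol in ω = 2πf:
  f (frequency): 1/s
  The factor 2π is dimensionless.

Multiplying the contributions: [1/s]
Adding exponents of each base unit: s: -1
SI base units of angular frequency: 1/s

The claimed units s (exponents s: 1) do not match the derived units 1/s (exponents s: -1), so the claim is incorrect.

Answer: No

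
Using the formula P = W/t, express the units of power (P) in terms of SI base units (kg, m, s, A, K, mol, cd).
Units of each symbol in P = W/t:
  W (work): kg·m²/s²
  t (time): s  → in the denominator, contributes 1/s

Multiplying the contributions: [kg·m²/s²] · [1/s]
Adding exponents of each base unit: kg: 1, m: 2, s: -3
SI base units of power: kg·m²/s³

Answer: kg·m²/s³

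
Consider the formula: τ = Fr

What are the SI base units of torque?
Units of each symbol in τ = Fr:
  F (force): kg·m/s²
  r (lever arm): m

Multiplying the contributions: [kg·m/s²] · [m]
Adding exponents of each base unit: kg: 1, m: 2, s: -2
SI base units of torque: kg·m²/s²

Answer: kg·m²/s²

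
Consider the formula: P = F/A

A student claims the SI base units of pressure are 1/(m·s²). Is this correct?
Units of each symbol in P = F/A:
  F (force): kg·m/s²
  A (area): m²  → in the denominator, contributes 1/m²

Multiplying the contributions: [kg·m/s²] · [1/m²]
Adding exponents of each base unit: kg: 1, m: -1, s: -2
SI base units of pressure: kg/(m·s²)

The claimed units 1/(m·s²) (exponents m: -1, s: -2) do not match the derived units kg/(m·s²) (exponents kg: 1, m: -1, s: -2), so the claim is incorrect.

Answer: No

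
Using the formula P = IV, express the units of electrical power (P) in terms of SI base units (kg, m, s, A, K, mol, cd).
Units of each symbol in P = IV:
  I (current): A
  V (voltage, in volts): kg·m²/(s³·A)

Multiplying the contributions: [A] · [kg·m²/(s³·A)]
Adding exponents of each base unit: kg: 1, m: 2, s: -3
SI base units of electrical power: kg·m²/s³

Answer: kg·m²/s³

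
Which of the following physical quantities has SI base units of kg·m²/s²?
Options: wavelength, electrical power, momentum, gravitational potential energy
Checking the SI base units of each option:
  wavelength (λ = v/f): m  ✗
  electrical power (P = IV): kg·m²/s³  ✗
  momentum (p = mv): kg·m/s  ✗
  gravitational potential energy (U = -GMm/r): kg·m²/s²  ✓ matches

Only gravitational potential energy has units kg·m²/s².

Answer: gravitational potential energy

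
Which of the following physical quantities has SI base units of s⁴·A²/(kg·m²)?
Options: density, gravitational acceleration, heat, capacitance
Checking the SI base units of each option:
  density (ρ = m/V): kg/m³  ✗
  gravitational acceleration (g = GM/r²): m/s²  ✗
  heat (Q = mcΔT): kg·m²/s²  ✗
  capacitance (C = Q/V): s⁴·A²/(kg·m²)  ✓ matches

Only capacitance has units s⁴·A²/(kg·m²).

Answer: capacitance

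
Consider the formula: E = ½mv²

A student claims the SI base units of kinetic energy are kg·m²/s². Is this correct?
Units of each symbol in E = ½mv²:
  m (mass): kg
  v (speed): m/s  → to the power 2, contributes m²/s²
  The factor ½ is dimensionless.

Multiplying the contributions: [kg] · [m²/s²]
Adding exponents of each base unit: kg: 1, m: 2, s: -2
SI base units of kinetic energy: kg·m²/s²

The claimed units kg·m²/s² match the derived units, so the claim is correct.

Answer: Yes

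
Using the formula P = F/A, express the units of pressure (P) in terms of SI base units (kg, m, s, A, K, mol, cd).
Units of each symbol in P = F/A:
  F (force): kg·m/s²
  A (area): m²  → in the denominator, contributes 1/m²

Multiplying the contributions: [kg·m/s²] · [1/m²]
Adding exponents of each base unit: kg: 1, m: -1, s: -2
SI base units of pressure: kg/(m·s²)

Answer: kg/(m·s²)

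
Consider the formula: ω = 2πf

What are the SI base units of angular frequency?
Units of each symbol in ω = 2πf:
  f (frequency): 1/s
  The factor 2π is dimensionless.

Multiplying the contributions: [1/s]
Adding exponents of each base unit: s: -1
SI base units of angular frequency: 1/s

Answer: 1/s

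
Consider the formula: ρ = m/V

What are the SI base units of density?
Units of each symbol in ρ = m/V:
  m (mass): kg
  V (volume): m³  → in the denominator, contributes 1/m³

Multiplying the contributions: [kg] · [1/m³]
Adding exponents of each base unit: kg: 1, m: -3
SI base units of density: kg/m³

Answer: kg/m³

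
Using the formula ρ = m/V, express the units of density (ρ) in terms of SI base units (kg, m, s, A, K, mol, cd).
Units of each symbol in ρ = m/V:
  m (mass): kg
  V (volume): m³  → in the denominator, contributes 1/m³

Multiplying the contributions: [kg] · [1/m³]
Adding exponents of each base unit: kg: 1, m: -3
SI base units of density: kg/m³

Answer: kg/m³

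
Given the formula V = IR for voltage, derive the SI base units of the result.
Units of each symbol in V = IR:
  I (current): A
  R (resistance, in ohms): kg·m²/(s³·A²)

Multiplying the contributions: [A] · [kg·m²/(s³·A²)]
Adding exponents of each base unit: kg: 1, m: 2, s: -3, A: -1
SI base units of voltage: kg·m²/(s³·A)

Answer: kg·m²/(s³·A)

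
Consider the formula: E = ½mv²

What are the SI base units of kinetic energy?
Units of each symbol in E = ½mv²:
  m (mass): kg
  v (speed): m/s  → to the power 2, contributes m²/s²
  The factor ½ is dimensionless.

Multiplying the contributions: [kg] · [m²/s²]
Adding exponents of each base unit: kg: 1, m: 2, s: -2
SI base units of kinetic energy: kg·m²/s²

Answer: kg·m²/s²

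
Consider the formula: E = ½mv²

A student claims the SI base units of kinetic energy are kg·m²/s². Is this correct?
Units of each symbol in E = ½mv²:
  m (mass): kg
  v (speed): m/s  → to the power 2, contributes m²/s²
  The factor ½ is dimensionless.

Multiplying the contributions: [kg] · [m²/s²]
Adding exponents of each base unit: kg: 1, m: 2, s: -2
SI base units of kinetic energy: kg·m²/s²

The claimed units kg·m²/s² match the derived units, so the claim is correct.

Answer: Yes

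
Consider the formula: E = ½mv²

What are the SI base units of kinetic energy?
Units of each symbol in E = ½mv²:
  m (mass): kg
  v (speed): m/s  → to the power 2, contributes m²/s²
  The factor ½ is dimensionless.

Multiplying the contributions: [kg] · [m²/s²]
Adding exponents of each base unit: kg: 1, m: 2, s: -2
SI base units of kinetic energy: kg·m²/s²

Answer: kg·m²/s²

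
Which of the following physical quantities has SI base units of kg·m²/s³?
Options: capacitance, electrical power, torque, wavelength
Checking the SI base units of each option:
  capacitance (C = Q/V): s⁴·A²/(kg·m²)  ✗
  electrical power (P = IV): kg·m²/s³  ✓ matches
  torque (τ = Fr): kg·m²/s²  ✗
  wavelength (λ = v/f): m  ✗

Only electrical power has units kg·m²/s³.

Answer: electrical power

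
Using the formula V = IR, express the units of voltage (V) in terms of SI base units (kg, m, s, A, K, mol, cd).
Units of each symbol in V = IR:
  I (current): A
  R (resistance, in ohms): kg·m²/(s³·A²)

Multiplying the contributions: [A] · [kg·m²/(s³·A²)]
Adding exponents of each base unit: kg: 1, m: 2, s: -3, A: -1
SI base units of voltage: kg·m²/(s³·A)

Answer: kg·m²/(s³·A)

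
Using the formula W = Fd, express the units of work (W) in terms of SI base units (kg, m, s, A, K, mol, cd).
Units of each symbol in W = Fd:
  F (force): kg·m/s²
  d (displacement): m

Multiplying the contributions: [kg·m/s²] · [m]
Adding exponents of each base unit: kg: 1, m: 2, s: -2
SI base units of work: kg·m²/s²

Answer: kg·m²/s²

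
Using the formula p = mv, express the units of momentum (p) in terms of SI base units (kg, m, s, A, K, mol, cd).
Units of each symbol in p = mv:
  m (mass): kg
  v (velocity): m/s

Multiplying the contributions: [kg] · [m/s]
Adding exponents of each base unit: kg: 1, m: 1, s: -1
SI base units of momentum: kg·m/s

Answer: kg·m/s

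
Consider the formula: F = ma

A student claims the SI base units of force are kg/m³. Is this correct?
Units of each symbol in F = ma:
  m (mass): kg
  a (acceleration): m/s²

Multiplying the contributions: [kg] · [m/s²]
Adding exponents of each base unit: kg: 1, m: 1, s: -2
SI base units of force: kg·m/s²

The claimed units kg/m³ (exponents kg: 1, m: -3) do not match the derived units kg·m/s² (exponents kg: 1, m: 1, s: -2), so the claim is incorrect.

Answer: No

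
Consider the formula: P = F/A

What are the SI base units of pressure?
Units of each symbol in P = F/A:
  F (force): kg·m/s²
  A (area): m²  → in the denominator, contributes 1/m²

Multiplying the contributions: [kg·m/s²] · [1/m²]
Adding exponents of each base unit: kg: 1, m: -1, s: -2
SI base units of pressure: kg/(m·s²)

Answer: kg/(m·s²)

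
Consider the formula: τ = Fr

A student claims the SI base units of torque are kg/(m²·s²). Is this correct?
Units of each symbol in τ = Fr:
  F (force): kg·m/s²
  r (lever arm): m

Multiplying the contributions: [kg·m/s²] · [m]
Adding exponents of each base unit: kg: 1, m: 2, s: -2
SI base units of torque: kg·m²/s²

The claimed units kg/(m²·s²) (exponents kg: 1, m: -2, s: -2) do not match the derived units kg·m²/s² (exponents kg: 1, m: 2, s: -2), so the claim is incorrect.

Answer: No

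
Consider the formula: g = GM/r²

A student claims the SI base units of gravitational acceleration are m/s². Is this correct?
Units of each symbol in g = GM/r²:
  G (gravitational constant): m³/(kg·s²)
  M (mass): kg
  r (distance): m  → to the power 2 in the denominator, contributes 1/m²

Multiplying the contributions: [m³/(kg·s²)] · [kg] · [1/m²]
Adding exponents of each base unit: m: 1, s: -2
SI base units of gravitational acceleration: m/s²

The claimed units m/s² match the derived units, so the claim is correct.

Answer: Yes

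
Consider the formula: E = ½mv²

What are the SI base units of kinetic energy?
Units of each symbol in E = ½mv²:
  m (mass): kg
  v (speed): m/s  → to the power 2, contributes m²/s²
  The factor ½ is dimensionless.

Multiplying the contributions: [kg] · [m²/s²]
Adding exponents of each base unit: kg: 1, m: 2, s: -2
SI base units of kinetic energy: kg·m²/s²

Answer: kg·m²/s²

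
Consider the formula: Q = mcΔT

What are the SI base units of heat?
Units of each symbol in Q = mcΔT:
  m (mass): kg
  c (specific heat capacity, in J/(kg·K)): m²/(s²·K)
  ΔT (temperature change): K

Multiplying the contributions: [kg] · [m²/(s²·K)] · [K]
Adding exponents of each base unit: kg: 1, m: 2, s: -2
SI base units of heat: kg·m²/s²

Answer: kg·m²/s²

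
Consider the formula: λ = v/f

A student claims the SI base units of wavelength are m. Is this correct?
Units of each symbol in λ = v/f:
  v (wave speed): m/s
  f (frequency): 1/s  → in the denominator, contributes s

Multiplying the contributions: [m/s] · [s]
Adding exponents of each base unit: m: 1
SI base units of wavelength: m

The claimed units m match the derived units, so the claim is correct.

Answer: Yes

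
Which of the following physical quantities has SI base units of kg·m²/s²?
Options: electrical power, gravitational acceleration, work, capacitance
Checking the SI base units of each option:
  electrical power (P = IV): kg·m²/s³  ✗
  gravitational acceleration (g = GM/r²): m/s²  ✗
  work (W = Fd): kg·m²/s²  ✓ matches
  capacitance (C = Q/V): s⁴·A²/(kg·m²)  ✗

Only work has units kg·m²/s².

Answer: work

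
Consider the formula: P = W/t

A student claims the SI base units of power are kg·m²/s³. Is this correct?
Units of each symbol in P = W/t:
  W (work): kg·m²/s²
  t (time): s  → in the denominator, contributes 1/s

Multiplying the contributions: [kg·m²/s²] · [1/s]
Adding exponents of each base unit: kg: 1, m: 2, s: -3
SI base units of power: kg·m²/s³

The claimed units kg·m²/s³ match the derived units, so the claim is correct.

Answer: Yes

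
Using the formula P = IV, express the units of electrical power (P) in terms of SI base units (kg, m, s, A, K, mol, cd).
Units of each symbol in P = IV:
  I (current): A
  V (voltage, in volts): kg·m²/(s³·A)

Multiplying the contributions: [A] · [kg·m²/(s³·A)]
Adding exponents of each base unit: kg: 1, m: 2, s: -3
SI base units of electrical power: kg·m²/s³

Answer: kg·m²/s³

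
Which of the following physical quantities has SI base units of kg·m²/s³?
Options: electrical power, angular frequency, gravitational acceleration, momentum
Checking the SI base units of each option:
  electrical power (P = IV): kg·m²/s³  ✓ matches
  angular frequency (ω = 2πf): 1/s  ✗
  gravitational acceleration (g = GM/r²): m/s²  ✗
  momentum (p = mv): kg·m/s  ✗

Only electrical power has units kg·m²/s³.

Answer: electrical power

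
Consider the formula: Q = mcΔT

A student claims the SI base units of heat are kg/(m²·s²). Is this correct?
Units of each symbol in Q = mcΔT:
  m (mass): kg
  c (specific heat capacity, in J/(kg·K)): m²/(s²·K)
  ΔT (temperature change): K

Multiplying the contributions: [kg] · [m²/(s²·K)] · [K]
Adding exponents of each base unit: kg: 1, m: 2, s: -2
SI base units of heat: kg·m²/s²

The claimed units kg/(m²·s²) (exponents kg: 1, m: -2, s: -2) do not match the derived units kg·m²/s² (exponents kg: 1, m: 2, s: -2), so the claim is incorrect.

Answer: No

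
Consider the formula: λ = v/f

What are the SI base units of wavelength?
Units of each symbol in λ = v/f:
  v (wave speed): m/s
  f (frequency): 1/s  → in the denominator, contributes s

Multiplying the contributions: [m/s] · [s]
Adding exponents of each base unit: m: 1
SI base units of wavelength: m

Answer: m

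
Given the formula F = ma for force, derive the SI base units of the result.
Units of each symbol in F = ma:
  m (mass): kg
  a (acceleration): m/s²

Multiplying the contributions: [kg] · [m/s²]
Adding exponents of each base unit: kg: 1, m: 1, s: -2
SI base units of force: kg·m/s²

Answer: kg·m/s²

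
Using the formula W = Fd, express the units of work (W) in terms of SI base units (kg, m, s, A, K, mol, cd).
Units of each symbol in W = Fd:
  F (force): kg·m/s²
  d (displacement): m

Multiplying the contributions: [kg·m/s²] · [m]
Adding exponents of each base unit: kg: 1, m: 2, s: -2
SI base units of work: kg·m²/s²

Answer: kg·m²/s²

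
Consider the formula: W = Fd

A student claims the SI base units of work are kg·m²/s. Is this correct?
Units of each symbol in W = Fd:
  F (force): kg·m/s²
  d (displacement): m

Multiplying the contributions: [kg·m/s²] · [m]
Adding exponents of each base unit: kg: 1, m: 2, s: -2
SI base units of work: kg·m²/s²

The claimed units kg·m²/s (exponents kg: 1, m: 2, s: -1) do not match the derived units kg·m²/s² (exponents kg: 1, m: 2, s: -2), so the claim is incorrect.

Answer: No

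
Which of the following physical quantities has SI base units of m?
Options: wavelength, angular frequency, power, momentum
Checking the SI base units of each option:
  wavelength (λ = v/f): m  ✓ matches
  angular frequency (ω = 2πf): 1/s  ✗
  power (P = W/t): kg·m²/s³  ✗
  momentum (p = mv): kg·m/s  ✗

Only wavelength has units m.

Answer: wavelength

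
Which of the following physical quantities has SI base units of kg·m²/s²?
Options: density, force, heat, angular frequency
Checking the SI base units of each option:
  density (ρ = m/V): kg/m³  ✗
  force (F = ma): kg·m/s²  ✗
  heat (Q = mcΔT): kg·m²/s²  ✓ matches
  angular frequency (ω = 2πf): 1/s  ✗

Only heat has units kg·m²/s².

Answer: heat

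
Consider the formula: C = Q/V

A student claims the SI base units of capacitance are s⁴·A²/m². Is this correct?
Units of each symbol in C = Q/V:
  Q (charge, in coulombs): s·A
  V (voltage, in volts): kg·m²/(s³·A)  → in the denominator, contributes s³·A/(kg·m²)

Multiplying the contributions: [s·A] · [s³·A/(kg·m²)]
Adding exponents of each base unit: kg: -1, m: -2, s: 4, A: 2
SI base units of capacitance: s⁴·A²/(kg·m²)

The claimed units s⁴·A²/m² (exponents m: -2, s: 4, A: 2) do not match the derived units s⁴·A²/(kg·m²) (exponents kg: -1, m: -2, s: 4, A: 2), so the claim is incorrect.

Answer: No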